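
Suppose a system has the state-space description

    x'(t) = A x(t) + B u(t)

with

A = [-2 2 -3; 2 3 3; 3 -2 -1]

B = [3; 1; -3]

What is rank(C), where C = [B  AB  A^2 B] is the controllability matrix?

3

AB = [[5], [0], [10]]
A^2B = [[-40], [40], [5]]
Controllability matrix C = [B  AB  A^2B] = [[3, 5, -40], [1, 0, 40], [-3, 10, 5]]
det(C) = 3·(0·5 - 40·10) - 5·(1·5 - 40·(-3)) + (-40)·(1·10 - 0·(-3)) = 3·(-400) - 5·125 + (-40)·10 = -2225 ≠ 0, so rank(C) = 3.
rank(C) = 3 = n, so the pair (A, B) is completely controllable.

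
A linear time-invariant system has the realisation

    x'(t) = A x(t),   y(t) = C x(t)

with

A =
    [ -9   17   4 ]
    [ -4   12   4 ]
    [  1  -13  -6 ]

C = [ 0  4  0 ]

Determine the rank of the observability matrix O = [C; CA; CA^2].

2

CA = [[-16, 48, 16]]
CA^2 = [[-32, 96, 32]]
Observability matrix O = [C; CA; CA^2] = [[0, 4, 0], [-16, 48, 16], [-32, 96, 32]]
The columns c1, c2, c3 of O are linearly dependent: c1 + c3 = 0 (check each entry), so rank(O) ≤ 2.
The 2×2 minor from rows 1, 2, columns 1, 2 is 0·48 - 4·(-16) = 0 - (-64) = 64 ≠ 0, so rank(O) = 2.
rank(O) = 2 < n = 3, so the pair (A, C) is not completely observable.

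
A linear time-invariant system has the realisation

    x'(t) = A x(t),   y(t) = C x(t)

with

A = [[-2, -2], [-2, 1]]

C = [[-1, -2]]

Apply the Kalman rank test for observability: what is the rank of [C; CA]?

CA = [[6, 0]]
Observability matrix O = [C; CA] = [[-1, -2], [6, 0]]
det(O) = (-1)·0 - (-2)·6 = 0 - (-12) = 12 ≠ 0, so rank(O) = 2.
rank(O) = 2 = n, so the pair (A, C) is completely observable.

2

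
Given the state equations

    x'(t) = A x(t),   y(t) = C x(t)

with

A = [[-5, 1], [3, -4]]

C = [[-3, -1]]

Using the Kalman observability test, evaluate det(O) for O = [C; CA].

CA = [[12, 1]]
Observability matrix O = [C; CA] = [[-3, -1], [12, 1]]
det(O) = (-3)·1 - (-1)·12 = -3 - (-12) = 9
Since det(O) ≠ 0, rank(O) = 2 and the system is completely observable.

9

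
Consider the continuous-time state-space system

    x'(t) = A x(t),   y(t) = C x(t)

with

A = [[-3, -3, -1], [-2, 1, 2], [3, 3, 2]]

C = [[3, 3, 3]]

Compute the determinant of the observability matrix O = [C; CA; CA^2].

CA = [[-6, 3, 9]]
CA^2 = [[39, 48, 30]]
Observability matrix O = [C; CA; CA^2] = [[3, 3, 3], [-6, 3, 9], [39, 48, 30]]
Expanding along the first row, det(O) = 3·(3·30 - 9·48) - 3·((-6)·30 - 9·39) + 3·((-6)·48 - 3·39) = 3·(-342) - 3·(-531) + 3·(-405) = -648
Since det(O) ≠ 0, rank(O) = 3 and the system is completely observable.

-648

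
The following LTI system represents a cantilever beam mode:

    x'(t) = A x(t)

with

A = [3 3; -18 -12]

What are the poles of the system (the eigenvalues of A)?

det(sI - A) = s^2 - (tr A)s + det A, with tr A = 3 + (-12) = -9 and det A = 3·(-12) - 3·(-18) = -36 - (-54) = 18.
So p(s) = det(sI - A) = s^2 + 9s + 18.
Factor s^2 + 9s + 18: two numbers with sum -9 and product 18 are -3 and -6, so s^2 + 9s + 18 = (s + 3)(s + 6).
Hence p(s) = (s + 3) (s + 6), with roots -6, -3.
All eigenvalues have negative real part, so the system is asymptotically stable.

-6, -3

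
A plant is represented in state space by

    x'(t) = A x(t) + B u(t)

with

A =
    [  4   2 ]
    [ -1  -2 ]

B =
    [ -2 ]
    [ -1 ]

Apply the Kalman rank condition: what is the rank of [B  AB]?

2

AB = [[-10], [4]]
Controllability matrix C = [B  AB] = [[-2, -10], [-1, 4]]
det(C) = (-2)·4 - (-10)·(-1) = -8 - 10 = -18 ≠ 0, so rank(C) = 2.
rank(C) = 2 = n, so the pair (A, B) is completely controllable.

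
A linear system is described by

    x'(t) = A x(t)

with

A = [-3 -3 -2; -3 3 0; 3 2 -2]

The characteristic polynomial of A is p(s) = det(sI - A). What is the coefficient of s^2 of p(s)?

2

Expand det(sI - A) for the 3×3 matrix.
p(s) = s^3 + 2s^2 - 12s - 66.
(Check: constant term = det(-A) = (-1)^3 det A = -66; coefficient of s^2 = -tr A = 2.)
The coefficient of s^2 is 2.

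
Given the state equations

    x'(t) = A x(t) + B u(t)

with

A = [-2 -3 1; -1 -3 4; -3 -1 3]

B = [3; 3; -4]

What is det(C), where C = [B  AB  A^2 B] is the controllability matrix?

-17347

AB = [[-19], [-28], [-24]]
A^2B = [[98], [7], [13]]
Controllability matrix C = [B  AB  A^2B] = [[3, -19, 98], [3, -28, 7], [-4, -24, 13]]
Expanding along the first row, det(C) = 3·((-28)·13 - 7·(-24)) - (-19)·(3·13 - 7·(-4)) + 98·(3·(-24) - (-28)·(-4)) = 3·(-196) - (-19)·67 + 98·(-184) = -17347
Since det(C) ≠ 0, rank(C) = 3 and the system is completely controllable.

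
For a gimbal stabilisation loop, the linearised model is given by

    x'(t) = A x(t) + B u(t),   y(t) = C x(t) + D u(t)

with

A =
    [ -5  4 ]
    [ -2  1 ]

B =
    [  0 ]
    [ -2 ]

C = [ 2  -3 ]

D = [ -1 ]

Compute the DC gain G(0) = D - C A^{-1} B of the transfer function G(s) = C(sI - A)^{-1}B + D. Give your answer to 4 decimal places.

3.6667

G(0) = C(-A)^{-1}B + D = -C A^{-1} B + D.
det A = 3, so A^{-1} = (1/3)·adj(A) = [[1/3, -4/3], [2/3, -5/3]]
A^{-1} B = [8/3, 10/3]^T
C A^{-1} B = -14/3
G(0) = D - C A^{-1} B = -1 - (-14/3) = 11/3 ≈ 3.6667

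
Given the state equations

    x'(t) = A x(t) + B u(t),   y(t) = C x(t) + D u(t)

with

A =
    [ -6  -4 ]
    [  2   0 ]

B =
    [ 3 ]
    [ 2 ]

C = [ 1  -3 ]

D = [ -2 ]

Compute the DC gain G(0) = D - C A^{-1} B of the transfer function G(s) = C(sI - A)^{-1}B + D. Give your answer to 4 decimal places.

-9.7500

G(0) = C(-A)^{-1}B + D = -C A^{-1} B + D.
det A = 8, so A^{-1} = (1/8)·adj(A) = [[0, 1/2], [-1/4, -3/4]]
A^{-1} B = [1, -9/4]^T
C A^{-1} B = 31/4
G(0) = D - C A^{-1} B = -2 - (31/4) = -39/4 ≈ -9.7500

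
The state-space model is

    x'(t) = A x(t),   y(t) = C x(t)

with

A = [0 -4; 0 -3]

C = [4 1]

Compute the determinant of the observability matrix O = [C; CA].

CA = [[0, -19]]
Observability matrix O = [C; CA] = [[4, 1], [0, -19]]
det(O) = 4·(-19) - 1·0 = -76 - 0 = -76
Since det(O) ≠ 0, rank(O) = 2 and the system is completely observable.

-76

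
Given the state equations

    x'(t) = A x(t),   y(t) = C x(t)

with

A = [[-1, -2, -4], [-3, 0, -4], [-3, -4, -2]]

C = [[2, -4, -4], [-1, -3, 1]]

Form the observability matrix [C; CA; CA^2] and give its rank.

CA = [[22, 12, 16], [7, -2, 14]]
CA^2 = [[-106, -108, -168], [-43, -70, -48]]
Observability matrix O = [C; CA; CA^2] = [[2, -4, -4], [-1, -3, 1], [22, 12, 16], [7, -2, 14], [-106, -108, -168], [-43, -70, -48]]
Take the 3×3 submatrix of O formed by rows 1, 2, 3: [[2, -4, -4], [-1, -3, 1], [22, 12, 16]]. Its determinant is 2·((-3)·16 - 1·12) - (-4)·((-1)·16 - 1·22) + (-4)·((-1)·12 - (-3)·22) = 2·(-60) - (-4)·(-38) + (-4)·54 = -488 ≠ 0.
So rank(O) ≥ 3; since O has 3 columns, rank(O) = 3.
rank(O) = 3 = n, so the pair (A, C) is completely observable.

3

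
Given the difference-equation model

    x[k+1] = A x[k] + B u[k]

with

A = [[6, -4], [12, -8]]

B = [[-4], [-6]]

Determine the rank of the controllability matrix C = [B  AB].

AB = [[0], [0]]
Controllability matrix C = [B  AB] = [[-4, 0], [-6, 0]]
Every column of C is a scalar multiple of column 1 = [-4, -6] (multipliers 1, 0), so the columns span a one-dimensional space.
C ≠ 0, hence rank(C) = 1.
rank(C) = 1 < n = 2, so the pair (A, B) is not completely controllable.

1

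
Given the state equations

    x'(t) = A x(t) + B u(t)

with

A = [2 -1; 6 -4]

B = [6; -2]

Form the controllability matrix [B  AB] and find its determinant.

AB = [[14], [44]]
Controllability matrix C = [B  AB] = [[6, 14], [-2, 44]]
det(C) = 6·44 - 14·(-2) = 264 - (-28) = 292
Since det(C) ≠ 0, rank(C) = 2 and the system is completely controllable.

292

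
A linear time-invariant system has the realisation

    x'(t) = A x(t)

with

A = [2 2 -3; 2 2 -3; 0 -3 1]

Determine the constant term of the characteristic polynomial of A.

Expand det(sI - A) for the 3×3 matrix.
p(s) = s^3 - 5s^2 - 5s.
(Check: constant term = det(-A) = (-1)^3 det A = 0; coefficient of s^2 = -tr A = -5.)
The constant term is 0.

0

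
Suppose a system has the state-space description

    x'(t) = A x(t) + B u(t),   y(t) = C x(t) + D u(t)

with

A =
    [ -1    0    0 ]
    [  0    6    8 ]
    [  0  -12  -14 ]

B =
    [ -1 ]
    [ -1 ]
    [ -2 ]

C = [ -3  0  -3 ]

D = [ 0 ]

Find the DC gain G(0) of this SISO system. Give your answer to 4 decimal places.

-3.0000

G(0) = C(-A)^{-1}B + D = -C A^{-1} B + D.
det A = -12, so A^{-1} = (1/-12)·adj(A) = [[-1, 0, 0], [0, -7/6, -2/3], [0, 1, 1/2]]
A^{-1} B = [1, 5/2, -2]^T
C A^{-1} B = 3
G(0) = D - C A^{-1} B = 0 - (3) = -3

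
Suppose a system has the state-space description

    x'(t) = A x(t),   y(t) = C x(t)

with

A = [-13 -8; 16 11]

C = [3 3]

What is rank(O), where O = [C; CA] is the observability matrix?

1

CA = [[9, 9]]
Observability matrix O = [C; CA] = [[3, 3], [9, 9]]
Every row of O is a scalar multiple of row 1 = [3, 3] (multipliers 1, 3), so the rows span a one-dimensional space.
O ≠ 0, hence rank(O) = 1.
rank(O) = 1 < n = 2, so the pair (A, C) is not completely observable.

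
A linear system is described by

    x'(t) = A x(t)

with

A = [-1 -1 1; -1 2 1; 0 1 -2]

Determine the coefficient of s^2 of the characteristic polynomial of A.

1

Expand det(sI - A) for the 3×3 matrix.
p(s) = s^3 + s^2 - 6s - 6.
(Check: constant term = det(-A) = (-1)^3 det A = -6; coefficient of s^2 = -tr A = 1.)
The coefficient of s^2 is 1.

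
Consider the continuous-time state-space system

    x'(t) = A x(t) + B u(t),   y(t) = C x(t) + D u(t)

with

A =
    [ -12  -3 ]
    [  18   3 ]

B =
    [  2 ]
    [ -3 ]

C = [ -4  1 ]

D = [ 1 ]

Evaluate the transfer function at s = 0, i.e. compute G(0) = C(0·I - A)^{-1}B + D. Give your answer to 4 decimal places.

G(0) = C(-A)^{-1}B + D = -C A^{-1} B + D.
det A = 18, so A^{-1} = (1/18)·adj(A) = [[1/6, 1/6], [-1, -2/3]]
A^{-1} B = [-1/6, 0]^T
C A^{-1} B = 2/3
G(0) = D - C A^{-1} B = 1 - (2/3) = 1/3 ≈ 0.3333

0.3333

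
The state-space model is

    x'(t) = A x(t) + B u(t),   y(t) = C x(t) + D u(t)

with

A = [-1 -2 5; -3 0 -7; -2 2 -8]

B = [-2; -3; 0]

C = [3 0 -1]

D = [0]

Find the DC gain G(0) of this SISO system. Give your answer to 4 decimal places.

G(0) = C(-A)^{-1}B + D = -C A^{-1} B + D.
det A = -24, so A^{-1} = (1/-24)·adj(A) = [[-7/12, 1/4, -7/12], [5/12, -3/4, 11/12], [1/4, -1/4, 1/4]]
A^{-1} B = [5/12, 17/12, 1/4]^T
C A^{-1} B = 1
G(0) = D - C A^{-1} B = 0 - (1) = -1

-1.0000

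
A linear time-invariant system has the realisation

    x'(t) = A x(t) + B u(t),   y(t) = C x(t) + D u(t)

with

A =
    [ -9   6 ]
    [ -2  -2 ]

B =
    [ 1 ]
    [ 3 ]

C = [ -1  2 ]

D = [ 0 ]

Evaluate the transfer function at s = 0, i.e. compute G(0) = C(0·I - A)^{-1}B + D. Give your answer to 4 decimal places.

1.0000

G(0) = C(-A)^{-1}B + D = -C A^{-1} B + D.
det A = 30, so A^{-1} = (1/30)·adj(A) = [[-1/15, -1/5], [1/15, -3/10]]
A^{-1} B = [-2/3, -5/6]^T
C A^{-1} B = -1
G(0) = D - C A^{-1} B = 0 - (-1) = 1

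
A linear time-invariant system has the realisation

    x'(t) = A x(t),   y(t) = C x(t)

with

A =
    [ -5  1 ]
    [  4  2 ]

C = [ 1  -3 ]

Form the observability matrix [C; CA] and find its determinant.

CA = [[-17, -5]]
Observability matrix O = [C; CA] = [[1, -3], [-17, -5]]
det(O) = 1·(-5) - (-3)·(-17) = -5 - 51 = -56
Since det(O) ≠ 0, rank(O) = 2 and the system is completely observable.

-56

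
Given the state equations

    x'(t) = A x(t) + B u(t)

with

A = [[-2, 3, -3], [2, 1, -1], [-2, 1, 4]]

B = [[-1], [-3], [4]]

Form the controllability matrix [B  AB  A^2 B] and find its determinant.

-184

AB = [[-19], [-9], [15]]
A^2B = [[-34], [-62], [89]]
Controllability matrix C = [B  AB  A^2B] = [[-1, -19, -34], [-3, -9, -62], [4, 15, 89]]
Expanding along the first row, det(C) = (-1)·((-9)·89 - (-62)·15) - (-19)·((-3)·89 - (-62)·4) + (-34)·((-3)·15 - (-9)·4) = (-1)·129 - (-19)·(-19) + (-34)·(-9) = -184
Since det(C) ≠ 0, rank(C) = 3 and the system is completely controllable.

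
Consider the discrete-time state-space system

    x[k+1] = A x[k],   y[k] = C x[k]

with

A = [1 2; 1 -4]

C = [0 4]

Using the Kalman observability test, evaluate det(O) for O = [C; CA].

CA = [[4, -16]]
Observability matrix O = [C; CA] = [[0, 4], [4, -16]]
det(O) = 0·(-16) - 4·4 = 0 - 16 = -16
Since det(O) ≠ 0, rank(O) = 2 and the system is completely observable.

-16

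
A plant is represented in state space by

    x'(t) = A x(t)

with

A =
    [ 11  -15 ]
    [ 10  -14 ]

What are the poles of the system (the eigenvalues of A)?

det(sI - A) = s^2 - (tr A)s + det A, with tr A = 11 + (-14) = -3 and det A = 11·(-14) - (-15)·10 = -154 - (-150) = -4.
So p(s) = det(sI - A) = s^2 + 3s - 4.
Factor s^2 + 3s - 4: two numbers with sum -3 and product -4 are 1 and -4, so s^2 + 3s - 4 = (s - 1)(s + 4).
Hence p(s) = (s - 1) (s + 4), with roots -4, 1.
At least one eigenvalue has non-negative real part, so the system is not asymptotically stable.

-4, 1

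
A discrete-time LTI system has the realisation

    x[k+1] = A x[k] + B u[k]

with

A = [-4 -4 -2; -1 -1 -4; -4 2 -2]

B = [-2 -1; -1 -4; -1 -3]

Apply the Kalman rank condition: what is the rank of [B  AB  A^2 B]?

AB = [[14, 26], [7, 17], [8, 2]]
A^2B = [[-100, -176], [-53, -51], [-58, -74]]
Controllability matrix C = [B  AB  A^2B] = [[-2, -1, 14, 26, -100, -176], [-1, -4, 7, 17, -53, -51], [-1, -3, 8, 2, -58, -74]]
Take the 3×3 submatrix of C formed by columns 1, 2, 3: [[-2, -1, 14], [-1, -4, 7], [-1, -3, 8]]. Its determinant is (-2)·((-4)·8 - 7·(-3)) - (-1)·((-1)·8 - 7·(-1)) + 14·((-1)·(-3) - (-4)·(-1)) = (-2)·(-11) - (-1)·(-1) + 14·(-1) = 7 ≠ 0.
So rank(C) ≥ 3; since C has 3 rows, rank(C) = 3.
rank(C) = 3 = n, so the pair (A, B) is completely controllable.

3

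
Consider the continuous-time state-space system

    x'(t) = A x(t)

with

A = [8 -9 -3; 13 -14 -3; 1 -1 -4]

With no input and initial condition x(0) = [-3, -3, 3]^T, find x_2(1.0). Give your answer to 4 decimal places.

-2.1523

det(sI - A) = s^3 - (tr A)s^2 + (M11 + M22 + M33)s - det A, where Mii is the 2×2 principal minor of A obtained by deleting row i and column i.
tr A = 8 + (-14) + (-4) = -10; M11 = (-14)·(-4) - (-3)·(-1) = 56 - 3 = 53; M22 = 8·(-4) - (-3)·1 = -32 - (-3) = -29; M33 = 8·(-14) - (-9)·13 = -112 - (-117) = 5; sum of minors = 29.
det A = 8·((-14)·(-4) - (-3)·(-1)) - (-9)·(13·(-4) - (-3)·1) + (-3)·(13·(-1) - (-14)·1) = 8·53 - (-9)·(-49) + (-3)·1 = -20.
So p(s) = det(sI - A) = s^3 + 10s^2 + 29s + 20.
Rational-root test: any integer root divides 20. Testing small divisors, s = -1 works: p(-1) = -1 + 10 + (-29) + 20 = 0, so (s + 1) is a factor.
Dividing, p(s) = (s + 1)(s^2 + 9s + 20).
Factor s^2 + 9s + 20: two numbers with sum -9 and product 20 are -4 and -5, so s^2 + 9s + 20 = (s + 4)(s + 5).
Hence p(s) = (s + 1) (s + 4) (s + 5), with roots -5, -4, -1.
The eigenvalues -5, -4, -1 are distinct and real, so A is diagonalisable and x(t) = e^{At} x(0) = V diag(e^{λ_i t}) V^{-1} x(0), where the columns of V are the eigenvectors.
λ = -5: A - (-5)I = [[13, -9, -3], [13, -9, -3], [1, -1, 1]]. v must be orthogonal to every row; (row 1) × (row 3) = [-12, -16, -4], so take v_1 = [3, 4, 1]^T.
λ = -4: A - (-4)I = [[12, -9, -3], [13, -10, -3], [1, -1, 0]]. v must be orthogonal to every row; (row 1) × (row 2) = [-3, -3, -3], so take v_2 = [-1, -1, -1]^T.
λ = -1: A - (-1)I = [[9, -9, -3], [13, -13, -3], [1, -1, -3]]. v must be orthogonal to every row; (row 1) × (row 2) = [-12, -12, 0], so take v_3 = [-1, -1, 0]^T.
V = [v_1 v_2 v_3] = [[3, -1, -1], [4, -1, -1], [1, -1, 0]] has det V = 1, so V^{-1} = adj(V)/det V = [[-1, 1, 0], [-1, 1, -1], [-3, 2, 1]].
Modal coordinates z(0) = V^{-1} x(0): (-1)·(-3) + 1·(-3) + 0·3 = 0; (-1)·(-3) + 1·(-3) + (-1)·3 = -3; (-3)·(-3) + 2·(-3) + 1·3 = 6; so z(0) = [0, -3, 6]^T.
x_2(t) = Σ_i (v_i)_2 · z_i(0) · e^{λ_i t} (row 2 of V times the modal terms).
x_2(1.0) = 4·0·e^{-5·1.0} + (-1)·(-3)·e^{-4·1.0} + (-1)·6·e^{-1·1.0} = 0·0.006738 + 3·0.018316 + (-6)·0.367879 = -2.1523.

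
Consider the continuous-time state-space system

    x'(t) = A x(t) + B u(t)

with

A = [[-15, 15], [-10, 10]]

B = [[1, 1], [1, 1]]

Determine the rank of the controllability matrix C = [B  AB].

1

AB = [[0, 0], [0, 0]]
Controllability matrix C = [B  AB] = [[1, 1, 0, 0], [1, 1, 0, 0]]
Every column of C is a scalar multiple of column 1 = [1, 1] (multipliers 1, 1, 0, 0), so the columns span a one-dimensional space.
C ≠ 0, hence rank(C) = 1.
rank(C) = 1 < n = 2, so the pair (A, B) is not completely controllable.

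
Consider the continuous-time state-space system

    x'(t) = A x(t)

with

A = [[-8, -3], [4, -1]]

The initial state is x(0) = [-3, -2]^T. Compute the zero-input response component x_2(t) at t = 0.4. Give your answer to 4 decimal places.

-1.6019

det(sI - A) = s^2 - (tr A)s + det A, with tr A = (-8) + (-1) = -9 and det A = (-8)·(-1) - (-3)·4 = 8 - (-12) = 20.
So p(s) = det(sI - A) = s^2 + 9s + 20.
Factor s^2 + 9s + 20: two numbers with sum -9 and product 20 are -4 and -5, so s^2 + 9s + 20 = (s + 4)(s + 5).
Hence p(s) = (s + 4) (s + 5), with roots -5, -4.
The eigenvalues -5, -4 are distinct and real, so A is diagonalisable and x(t) = e^{At} x(0) = V diag(e^{λ_i t}) V^{-1} x(0), where the columns of V are the eigenvectors.
λ = -5: A - (-5)I = [[-3, -3], [4, 4]]. Row 1 gives (-3)·v1 + (-3)·v2 = 0, so take v_1 = [1, -1]^T.
λ = -4: A - (-4)I = [[-4, -3], [4, 3]]. Row 1 gives (-4)·v1 + (-3)·v2 = 0, so take v_2 = [-3, 4]^T.
V = [v_1 v_2] = [[1, -3], [-1, 4]] has det V = 1, so V^{-1} = adj(V)/det V = [[4, 3], [1, 1]].
Modal coordinates z(0) = V^{-1} x(0): 4·(-3) + 3·(-2) = -18; 1·(-3) + 1·(-2) = -5; so z(0) = [-18, -5]^T.
x_2(t) = Σ_i (v_i)_2 · z_i(0) · e^{λ_i t} (row 2 of V times the modal terms).
x_2(0.4) = (-1)·(-18)·e^{-5·0.4} + 4·(-5)·e^{-4·0.4} = 18·0.135335 + (-20)·0.201897 = -1.6019.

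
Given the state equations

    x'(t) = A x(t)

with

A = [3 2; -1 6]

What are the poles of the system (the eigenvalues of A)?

4, 5

det(sI - A) = s^2 - (tr A)s + det A, with tr A = 3 + 6 = 9 and det A = 3·6 - 2·(-1) = 18 - (-2) = 20.
So p(s) = det(sI - A) = s^2 - 9s + 20.
Factor s^2 - 9s + 20: two numbers with sum 9 and product 20 are 5 and 4, so s^2 - 9s + 20 = (s - 5)(s - 4).
Hence p(s) = (s - 5) (s - 4), with roots 4, 5.
At least one eigenvalue has non-negative real part, so the system is not asymptotically stable.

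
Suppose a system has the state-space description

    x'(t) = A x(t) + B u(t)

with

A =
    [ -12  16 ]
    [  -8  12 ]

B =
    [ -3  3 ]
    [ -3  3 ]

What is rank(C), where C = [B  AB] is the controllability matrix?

1

AB = [[-12, 12], [-12, 12]]
Controllability matrix C = [B  AB] = [[-3, 3, -12, 12], [-3, 3, -12, 12]]
Every column of C is a scalar multiple of column 1 = [-3, -3] (multipliers 1, -1, 4, -4), so the columns span a one-dimensional space.
C ≠ 0, hence rank(C) = 1.
rank(C) = 1 < n = 2, so the pair (A, B) is not completely controllable.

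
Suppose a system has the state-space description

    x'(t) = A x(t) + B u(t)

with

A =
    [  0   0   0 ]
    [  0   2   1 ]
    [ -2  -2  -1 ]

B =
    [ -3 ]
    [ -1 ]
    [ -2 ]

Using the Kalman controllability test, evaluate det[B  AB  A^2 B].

AB = [[0], [-4], [10]]
A^2B = [[0], [2], [-2]]
Controllability matrix C = [B  AB  A^2B] = [[-3, 0, 0], [-1, -4, 2], [-2, 10, -2]]
Expanding along the first row, det(C) = (-3)·((-4)·(-2) - 2·10) - 0·((-1)·(-2) - 2·(-2)) + 0·((-1)·10 - (-4)·(-2)) = (-3)·(-12) - 0·6 + 0·(-18) = 36
Since det(C) ≠ 0, rank(C) = 3 and the system is completely controllable.

36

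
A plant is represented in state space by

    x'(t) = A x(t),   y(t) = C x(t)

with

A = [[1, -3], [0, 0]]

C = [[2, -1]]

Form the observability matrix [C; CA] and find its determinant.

-10

CA = [[2, -6]]
Observability matrix O = [C; CA] = [[2, -1], [2, -6]]
det(O) = 2·(-6) - (-1)·2 = -12 - (-2) = -10
Since det(O) ≠ 0, rank(O) = 2 and the system is completely observable.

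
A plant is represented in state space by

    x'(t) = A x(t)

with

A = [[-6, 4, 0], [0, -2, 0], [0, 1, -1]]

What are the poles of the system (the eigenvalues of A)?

-6, -2, -1

det(sI - A) = s^3 - (tr A)s^2 + (M11 + M22 + M33)s - det A, where Mii is the 2×2 principal minor of A obtained by deleting row i and column i.
tr A = (-6) + (-2) + (-1) = -9; M11 = (-2)·(-1) - 0·1 = 2 - 0 = 2; M22 = (-6)·(-1) - 0·0 = 6 - 0 = 6; M33 = (-6)·(-2) - 4·0 = 12 - 0 = 12; sum of minors = 20.
det A = (-6)·((-2)·(-1) - 0·1) - 4·(0·(-1) - 0·0) + 0·(0·1 - (-2)·0) = (-6)·2 - 4·0 + 0·0 = -12.
So p(s) = det(sI - A) = s^3 + 9s^2 + 20s + 12.
Rational-root test: any integer root divides 12. Testing small divisors, s = -1 works: p(-1) = -1 + 9 + (-20) + 12 = 0, so (s + 1) is a factor.
Dividing, p(s) = (s + 1)(s^2 + 8s + 12).
Factor s^2 + 8s + 12: two numbers with sum -8 and product 12 are -2 and -6, so s^2 + 8s + 12 = (s + 2)(s + 6).
Hence p(s) = (s + 1) (s + 2) (s + 6), with roots -6, -2, -1.
All eigenvalues have negative real part, so the system is asymptotically stable.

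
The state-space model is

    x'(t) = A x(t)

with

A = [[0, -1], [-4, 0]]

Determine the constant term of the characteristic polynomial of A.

For a 2×2 matrix, det(sI - A) = s^2 - (tr A)s + det A.
tr A = 0, det A = -4.
So p(s) = s^2 - 4.
The constant term is -4.

-4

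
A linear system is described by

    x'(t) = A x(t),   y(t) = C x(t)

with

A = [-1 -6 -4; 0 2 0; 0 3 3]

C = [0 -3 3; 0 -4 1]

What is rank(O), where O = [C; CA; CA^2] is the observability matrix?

CA = [[0, 3, 9], [0, -5, 3]]
CA^2 = [[0, 33, 27], [0, -1, 9]]
Observability matrix O = [C; CA; CA^2] = [[0, -3, 3], [0, -4, 1], [0, 3, 9], [0, -5, 3], [0, 33, 27], [0, -1, 9]]
Column 1 of O is identically zero, so rank(O) ≤ 2.
The 2×2 minor from rows 1, 2, columns 2, 3 is (-3)·1 - 3·(-4) = -3 - (-12) = 9 ≠ 0, so rank(O) = 2.
rank(O) = 2 < n = 3, so the pair (A, C) is not completely observable.

2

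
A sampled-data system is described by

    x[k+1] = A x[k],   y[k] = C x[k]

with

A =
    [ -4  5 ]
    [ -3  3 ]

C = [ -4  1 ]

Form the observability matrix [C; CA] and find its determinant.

55

CA = [[13, -17]]
Observability matrix O = [C; CA] = [[-4, 1], [13, -17]]
det(O) = (-4)·(-17) - 1·13 = 68 - 13 = 55
Since det(O) ≠ 0, rank(O) = 2 and the system is completely observable.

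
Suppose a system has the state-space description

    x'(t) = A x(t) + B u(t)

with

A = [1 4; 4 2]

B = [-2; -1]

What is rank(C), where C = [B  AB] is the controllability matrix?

AB = [[-6], [-10]]
Controllability matrix C = [B  AB] = [[-2, -6], [-1, -10]]
det(C) = (-2)·(-10) - (-6)·(-1) = 20 - 6 = 14 ≠ 0, so rank(C) = 2.
rank(C) = 2 = n, so the pair (A, B) is completely controllable.

2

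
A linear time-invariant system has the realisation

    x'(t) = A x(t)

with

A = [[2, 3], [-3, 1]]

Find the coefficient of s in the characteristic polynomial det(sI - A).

-3

For a 2×2 matrix, det(sI - A) = s^2 - (tr A)s + det A.
tr A = 3, det A = 11.
So p(s) = s^2 - 3s + 11.
The coefficient of s is -3.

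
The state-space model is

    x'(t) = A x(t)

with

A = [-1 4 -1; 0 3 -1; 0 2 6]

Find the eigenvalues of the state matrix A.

-1, 4, 5

det(sI - A) = s^3 - (tr A)s^2 + (M11 + M22 + M33)s - det A, where Mii is the 2×2 principal minor of A obtained by deleting row i and column i.
tr A = (-1) + 3 + 6 = 8; M11 = 3·6 - (-1)·2 = 18 - (-2) = 20; M22 = (-1)·6 - (-1)·0 = -6 - 0 = -6; M33 = (-1)·3 - 4·0 = -3 - 0 = -3; sum of minors = 11.
det A = (-1)·(3·6 - (-1)·2) - 4·(0·6 - (-1)·0) + (-1)·(0·2 - 3·0) = (-1)·20 - 4·0 + (-1)·0 = -20.
So p(s) = det(sI - A) = s^3 - 8s^2 + 11s + 20.
Rational-root test: any integer root divides 20. Testing small divisors, s = -1 works: p(-1) = -1 + (-8) + (-11) + 20 = 0, so (s + 1) is a factor.
Dividing, p(s) = (s + 1)(s^2 - 9s + 20).
Factor s^2 - 9s + 20: two numbers with sum 9 and product 20 are 5 and 4, so s^2 - 9s + 20 = (s - 5)(s - 4).
Hence p(s) = (s - 5) (s - 4) (s + 1), with roots -1, 4, 5.
At least one eigenvalue has non-negative real part, so the system is not asymptotically stable.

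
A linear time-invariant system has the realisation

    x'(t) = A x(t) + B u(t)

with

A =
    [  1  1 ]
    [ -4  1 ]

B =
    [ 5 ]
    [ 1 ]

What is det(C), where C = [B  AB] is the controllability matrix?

-101

AB = [[6], [-19]]
Controllability matrix C = [B  AB] = [[5, 6], [1, -19]]
det(C) = 5·(-19) - 6·1 = -95 - 6 = -101
Since det(C) ≠ 0, rank(C) = 2 and the system is completely controllable.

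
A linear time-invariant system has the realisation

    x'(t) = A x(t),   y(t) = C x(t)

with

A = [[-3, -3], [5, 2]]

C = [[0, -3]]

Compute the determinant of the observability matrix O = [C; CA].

-45

CA = [[-15, -6]]
Observability matrix O = [C; CA] = [[0, -3], [-15, -6]]
det(O) = 0·(-6) - (-3)·(-15) = 0 - 45 = -45
Since det(O) ≠ 0, rank(O) = 2 and the system is completely observable.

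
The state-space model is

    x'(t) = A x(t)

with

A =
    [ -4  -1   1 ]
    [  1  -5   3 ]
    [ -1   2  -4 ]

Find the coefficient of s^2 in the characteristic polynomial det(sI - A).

13

Expand det(sI - A) for the 3×3 matrix.
p(s) = s^3 + 13s^2 + 52s + 60.
(Check: constant term = det(-A) = (-1)^3 det A = 60; coefficient of s^2 = -tr A = 13.)
The coefficient of s^2 is 13.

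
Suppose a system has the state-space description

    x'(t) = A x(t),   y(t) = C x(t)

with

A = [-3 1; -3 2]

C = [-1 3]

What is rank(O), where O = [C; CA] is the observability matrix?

CA = [[-6, 5]]
Observability matrix O = [C; CA] = [[-1, 3], [-6, 5]]
det(O) = (-1)·5 - 3·(-6) = -5 - (-18) = 13 ≠ 0, so rank(O) = 2.
rank(O) = 2 = n, so the pair (A, C) is completely observable.

2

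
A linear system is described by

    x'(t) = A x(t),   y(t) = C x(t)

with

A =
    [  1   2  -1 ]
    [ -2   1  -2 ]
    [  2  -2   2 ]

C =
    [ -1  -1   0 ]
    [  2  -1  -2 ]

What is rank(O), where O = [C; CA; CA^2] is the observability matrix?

3

CA = [[1, -3, 3], [0, 7, -4]]
CA^2 = [[13, -7, 11], [-22, 15, -22]]
Observability matrix O = [C; CA; CA^2] = [[-1, -1, 0], [2, -1, -2], [1, -3, 3], [0, 7, -4], [13, -7, 11], [-22, 15, -22]]
Take the 3×3 submatrix of O formed by rows 1, 2, 3: [[-1, -1, 0], [2, -1, -2], [1, -3, 3]]. Its determinant is (-1)·((-1)·3 - (-2)·(-3)) - (-1)·(2·3 - (-2)·1) + 0·(2·(-3) - (-1)·1) = (-1)·(-9) - (-1)·8 + 0·(-5) = 17 ≠ 0.
So rank(O) ≥ 3; since O has 3 columns, rank(O) = 3.
rank(O) = 3 = n, so the pair (A, C) is completely observable.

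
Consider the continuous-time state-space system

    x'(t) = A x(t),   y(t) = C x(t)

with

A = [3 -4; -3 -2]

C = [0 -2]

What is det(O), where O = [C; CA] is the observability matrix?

12

CA = [[6, 4]]
Observability matrix O = [C; CA] = [[0, -2], [6, 4]]
det(O) = 0·4 - (-2)·6 = 0 - (-12) = 12
Since det(O) ≠ 0, rank(O) = 2 and the system is completely observable.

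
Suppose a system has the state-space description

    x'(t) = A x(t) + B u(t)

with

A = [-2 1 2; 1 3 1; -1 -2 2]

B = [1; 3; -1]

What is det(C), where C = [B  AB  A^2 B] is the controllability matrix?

AB = [[-1], [9], [-9]]
A^2B = [[-7], [17], [-35]]
Controllability matrix C = [B  AB  A^2B] = [[1, -1, -7], [3, 9, 17], [-1, -9, -35]]
Expanding along the first row, det(C) = 1·(9·(-35) - 17·(-9)) - (-1)·(3·(-35) - 17·(-1)) + (-7)·(3·(-9) - 9·(-1)) = 1·(-162) - (-1)·(-88) + (-7)·(-18) = -124
Since det(C) ≠ 0, rank(C) = 3 and the system is completely controllable.

-124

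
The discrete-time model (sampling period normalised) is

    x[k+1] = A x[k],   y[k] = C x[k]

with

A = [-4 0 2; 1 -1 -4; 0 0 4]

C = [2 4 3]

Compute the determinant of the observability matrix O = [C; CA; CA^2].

CA = [[-4, -4, 0]]
CA^2 = [[12, 4, 8]]
Observability matrix O = [C; CA; CA^2] = [[2, 4, 3], [-4, -4, 0], [12, 4, 8]]
Expanding along the first row, det(O) = 2·((-4)·8 - 0·4) - 4·((-4)·8 - 0·12) + 3·((-4)·4 - (-4)·12) = 2·(-32) - 4·(-32) + 3·32 = 160
Since det(O) ≠ 0, rank(O) = 3 and the system is completely observable.

160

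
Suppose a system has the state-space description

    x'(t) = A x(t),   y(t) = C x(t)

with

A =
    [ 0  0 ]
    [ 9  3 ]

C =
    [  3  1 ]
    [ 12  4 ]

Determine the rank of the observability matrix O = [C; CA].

CA = [[9, 3], [36, 12]]
Observability matrix O = [C; CA] = [[3, 1], [12, 4], [9, 3], [36, 12]]
Every row of O is a scalar multiple of row 1 = [3, 1] (multipliers 1, 4, 3, 12), so the rows span a one-dimensional space.
O ≠ 0, hence rank(O) = 1.
rank(O) = 1 < n = 2, so the pair (A, C) is not completely observable.

1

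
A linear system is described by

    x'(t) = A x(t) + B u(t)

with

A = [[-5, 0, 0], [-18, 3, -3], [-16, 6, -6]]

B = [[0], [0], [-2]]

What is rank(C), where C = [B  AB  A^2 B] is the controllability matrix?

AB = [[0], [6], [12]]
A^2B = [[0], [-18], [-36]]
Controllability matrix C = [B  AB  A^2B] = [[0, 0, 0], [0, 6, -18], [-2, 12, -36]]
Row 1 of C is identically zero, so rank(C) ≤ 2.
The 2×2 minor from rows 2, 3, columns 1, 2 is 0·12 - 6·(-2) = 0 - (-12) = 12 ≠ 0, so rank(C) = 2.
rank(C) = 2 < n = 3, so the pair (A, B) is not completely controllable.

2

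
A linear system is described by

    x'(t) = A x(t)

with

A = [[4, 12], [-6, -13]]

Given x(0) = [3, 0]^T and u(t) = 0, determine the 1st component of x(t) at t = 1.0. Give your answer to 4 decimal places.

det(sI - A) = s^2 - (tr A)s + det A, with tr A = 4 + (-13) = -9 and det A = 4·(-13) - 12·(-6) = -52 - (-72) = 20.
So p(s) = det(sI - A) = s^2 + 9s + 20.
Factor s^2 + 9s + 20: two numbers with sum -9 and product 20 are -4 and -5, so s^2 + 9s + 20 = (s + 4)(s + 5).
Hence p(s) = (s + 4) (s + 5), with roots -5, -4.
The eigenvalues -5, -4 are distinct and real, so A is diagonalisable and x(t) = e^{At} x(0) = V diag(e^{λ_i t}) V^{-1} x(0), where the columns of V are the eigenvectors.
λ = -5: A - (-5)I = [[9, 12], [-6, -8]]. Row 1 gives 9·v1 + 12·v2 = 0, so take v_1 = [4, -3]^T.
λ = -4: A - (-4)I = [[8, 12], [-6, -9]]. Row 1 gives 8·v1 + 12·v2 = 0, so take v_2 = [3, -2]^T.
V = [v_1 v_2] = [[4, 3], [-3, -2]] has det V = 1, so V^{-1} = adj(V)/det V = [[-2, -3], [3, 4]].
Modal coordinates z(0) = V^{-1} x(0): (-2)·3 + (-3)·0 = -6; 3·3 + 4·0 = 9; so z(0) = [-6, 9]^T.
x_1(t) = Σ_i (v_i)_1 · z_i(0) · e^{λ_i t} (row 1 of V times the modal terms).
x_1(1.0) = 4·(-6)·e^{-5·1.0} + 3·9·e^{-4·1.0} = (-24)·0.006738 + 27·0.018316 = 0.3328.

0.3328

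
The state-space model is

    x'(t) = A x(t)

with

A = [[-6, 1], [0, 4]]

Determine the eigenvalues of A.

det(sI - A) = s^2 - (tr A)s + det A, with tr A = (-6) + 4 = -2 and det A = (-6)·4 - 1·0 = -24 - 0 = -24.
So p(s) = det(sI - A) = s^2 + 2s - 24.
Factor s^2 + 2s - 24: two numbers with sum -2 and product -24 are 4 and -6, so s^2 + 2s - 24 = (s - 4)(s + 6).
Hence p(s) = (s - 4) (s + 6), with roots -6, 4.
At least one eigenvalue has non-negative real part, so the system is not asymptotically stable.

-6, 4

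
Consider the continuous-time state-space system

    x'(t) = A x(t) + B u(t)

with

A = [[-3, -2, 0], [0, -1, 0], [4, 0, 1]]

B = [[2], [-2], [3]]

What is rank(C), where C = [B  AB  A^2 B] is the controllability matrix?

AB = [[-2], [2], [11]]
A^2B = [[2], [-2], [3]]
Controllability matrix C = [B  AB  A^2B] = [[2, -2, 2], [-2, 2, -2], [3, 11, 3]]
The rows r1, r2, r3 of C are linearly dependent: r1 + r2 = 0 (check each entry), so rank(C) ≤ 2.
The 2×2 minor from rows 1, 3, columns 1, 2 is 2·11 - (-2)·3 = 22 - (-6) = 28 ≠ 0, so rank(C) = 2.
rank(C) = 2 < n = 3, so the pair (A, B) is not completely controllable.

2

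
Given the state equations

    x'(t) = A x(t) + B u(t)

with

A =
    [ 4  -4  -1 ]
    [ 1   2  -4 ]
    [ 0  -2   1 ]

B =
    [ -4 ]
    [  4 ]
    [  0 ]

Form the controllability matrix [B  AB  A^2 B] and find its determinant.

2304

AB = [[-32], [4], [-8]]
A^2B = [[-136], [8], [-16]]
Controllability matrix C = [B  AB  A^2B] = [[-4, -32, -136], [4, 4, 8], [0, -8, -16]]
Expanding along the first row, det(C) = (-4)·(4·(-16) - 8·(-8)) - (-32)·(4·(-16) - 8·0) + (-136)·(4·(-8) - 4·0) = (-4)·0 - (-32)·(-64) + (-136)·(-32) = 2304
Since det(C) ≠ 0, rank(C) = 3 and the system is completely controllable.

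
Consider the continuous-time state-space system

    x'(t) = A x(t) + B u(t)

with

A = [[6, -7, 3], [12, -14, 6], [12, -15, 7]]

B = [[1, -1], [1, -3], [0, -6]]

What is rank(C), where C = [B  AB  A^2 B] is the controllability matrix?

2

AB = [[-1, -3], [-2, -6], [-3, -9]]
A^2B = [[-1, -3], [-2, -6], [-3, -9]]
Controllability matrix C = [B  AB  A^2B] = [[1, -1, -1, -3, -1, -3], [1, -3, -2, -6, -2, -6], [0, -6, -3, -9, -3, -9]]
The rows r1, r2, r3 of C are linearly dependent: 3·r1 - 3·r2 + r3 = 0 (check each entry), so rank(C) ≤ 2.
The 2×2 minor from rows 1, 2, columns 1, 2 is 1·(-3) - (-1)·1 = -3 - (-1) = -2 ≠ 0, so rank(C) = 2.
rank(C) = 2 < n = 3, so the pair (A, B) is not completely controllable.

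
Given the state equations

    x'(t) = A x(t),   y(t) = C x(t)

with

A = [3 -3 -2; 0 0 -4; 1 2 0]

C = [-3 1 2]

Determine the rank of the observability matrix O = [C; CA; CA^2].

3

CA = [[-7, 13, 2]]
CA^2 = [[-19, 25, -38]]
Observability matrix O = [C; CA; CA^2] = [[-3, 1, 2], [-7, 13, 2], [-19, 25, -38]]
det(O) = (-3)·(13·(-38) - 2·25) - 1·((-7)·(-38) - 2·(-19)) + 2·((-7)·25 - 13·(-19)) = (-3)·(-544) - 1·304 + 2·72 = 1472 ≠ 0, so rank(O) = 3.
rank(O) = 3 = n, so the pair (A, C) is completely observable.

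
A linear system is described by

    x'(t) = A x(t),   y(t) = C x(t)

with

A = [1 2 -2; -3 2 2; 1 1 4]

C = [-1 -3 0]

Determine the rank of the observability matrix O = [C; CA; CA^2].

3

CA = [[8, -8, -4]]
CA^2 = [[28, -4, -48]]
Observability matrix O = [C; CA; CA^2] = [[-1, -3, 0], [8, -8, -4], [28, -4, -48]]
det(O) = (-1)·((-8)·(-48) - (-4)·(-4)) - (-3)·(8·(-48) - (-4)·28) + 0·(8·(-4) - (-8)·28) = (-1)·368 - (-3)·(-272) + 0·192 = -1184 ≠ 0, so rank(O) = 3.
rank(O) = 3 = n, so the pair (A, C) is completely observable.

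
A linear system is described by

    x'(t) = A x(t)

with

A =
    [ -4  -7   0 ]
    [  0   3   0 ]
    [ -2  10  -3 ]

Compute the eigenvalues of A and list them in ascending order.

-4, -3, 3

det(sI - A) = s^3 - (tr A)s^2 + (M11 + M22 + M33)s - det A, where Mii is the 2×2 principal minor of A obtained by deleting row i and column i.
tr A = (-4) + 3 + (-3) = -4; M11 = 3·(-3) - 0·10 = -9 - 0 = -9; M22 = (-4)·(-3) - 0·(-2) = 12 - 0 = 12; M33 = (-4)·3 - (-7)·0 = -12 - 0 = -12; sum of minors = -9.
det A = (-4)·(3·(-3) - 0·10) - (-7)·(0·(-3) - 0·(-2)) + 0·(0·10 - 3·(-2)) = (-4)·(-9) - (-7)·0 + 0·6 = 36.
So p(s) = det(sI - A) = s^3 + 4s^2 - 9s - 36.
Rational-root test: any integer root divides -36. Testing small divisors, s = -3 works: p(-3) = -27 + 36 + 27 + (-36) = 0, so (s + 3) is a factor.
Dividing, p(s) = (s + 3)(s^2 + s - 12).
Factor s^2 + s - 12: two numbers with sum -1 and product -12 are 3 and -4, so s^2 + s - 12 = (s - 3)(s + 4).
Hence p(s) = (s - 3) (s + 3) (s + 4), with roots -4, -3, 3.
At least one eigenvalue has non-negative real part, so the system is not asymptotically stable.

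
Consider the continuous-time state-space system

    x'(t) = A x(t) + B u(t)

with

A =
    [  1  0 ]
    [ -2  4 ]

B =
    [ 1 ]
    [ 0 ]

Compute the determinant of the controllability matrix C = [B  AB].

-2

AB = [[1], [-2]]
Controllability matrix C = [B  AB] = [[1, 1], [0, -2]]
det(C) = 1·(-2) - 1·0 = -2 - 0 = -2
Since det(C) ≠ 0, rank(C) = 2 and the system is completely controllable.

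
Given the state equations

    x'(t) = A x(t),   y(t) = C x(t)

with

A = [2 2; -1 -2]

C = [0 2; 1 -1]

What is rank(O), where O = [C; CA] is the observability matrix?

CA = [[-2, -4], [3, 4]]
Observability matrix O = [C; CA] = [[0, 2], [1, -1], [-2, -4], [3, 4]]
Take the 2×2 submatrix of O formed by rows 1, 2: [[0, 2], [1, -1]]. Its determinant is 0·(-1) - 2·1 = 0 - 2 = -2 ≠ 0.
So rank(O) ≥ 2; since O has 2 columns, rank(O) = 2.
rank(O) = 2 = n, so the pair (A, C) is completely observable.

2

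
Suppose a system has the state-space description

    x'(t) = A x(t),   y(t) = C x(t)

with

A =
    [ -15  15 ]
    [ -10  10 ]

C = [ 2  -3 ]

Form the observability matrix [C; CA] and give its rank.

1

CA = [[0, 0]]
Observability matrix O = [C; CA] = [[2, -3], [0, 0]]
Every row of O is a scalar multiple of row 1 = [2, -3] (multipliers 1, 0), so the rows span a one-dimensional space.
O ≠ 0, hence rank(O) = 1.
rank(O) = 1 < n = 2, so the pair (A, C) is not completely observable.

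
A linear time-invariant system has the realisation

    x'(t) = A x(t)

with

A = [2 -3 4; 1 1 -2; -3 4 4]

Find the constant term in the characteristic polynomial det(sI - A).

-46

Expand det(sI - A) for the 3×3 matrix.
p(s) = s^3 - 7s^2 + 37s - 46.
(Check: constant term = det(-A) = (-1)^3 det A = -46; coefficient of s^2 = -tr A = -7.)
The constant term is -46.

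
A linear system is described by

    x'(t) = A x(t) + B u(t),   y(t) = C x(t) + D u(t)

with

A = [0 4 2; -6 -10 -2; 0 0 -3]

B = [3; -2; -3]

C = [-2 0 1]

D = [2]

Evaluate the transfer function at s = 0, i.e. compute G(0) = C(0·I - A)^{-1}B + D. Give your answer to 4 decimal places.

G(0) = C(-A)^{-1}B + D = -C A^{-1} B + D.
det A = -72, so A^{-1} = (1/-72)·adj(A) = [[-5/12, -1/6, -1/6], [1/4, 0, 1/6], [0, 0, -1/3]]
A^{-1} B = [-5/12, 1/4, 1]^T
C A^{-1} B = 11/6
G(0) = D - C A^{-1} B = 2 - (11/6) = 1/6 ≈ 0.1667

0.1667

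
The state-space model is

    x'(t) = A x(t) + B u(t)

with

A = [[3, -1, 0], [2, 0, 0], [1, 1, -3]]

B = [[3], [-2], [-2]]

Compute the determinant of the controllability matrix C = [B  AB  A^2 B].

-1160

AB = [[11], [6], [7]]
A^2B = [[27], [22], [-4]]
Controllability matrix C = [B  AB  A^2B] = [[3, 11, 27], [-2, 6, 22], [-2, 7, -4]]
Expanding along the first row, det(C) = 3·(6·(-4) - 22·7) - 11·((-2)·(-4) - 22·(-2)) + 27·((-2)·7 - 6·(-2)) = 3·(-178) - 11·52 + 27·(-2) = -1160
Since det(C) ≠ 0, rank(C) = 3 and the system is completely controllable.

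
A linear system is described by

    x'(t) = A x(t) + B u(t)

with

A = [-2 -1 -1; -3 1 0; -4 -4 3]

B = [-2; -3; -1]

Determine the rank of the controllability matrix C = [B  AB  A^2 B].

AB = [[8], [3], [17]]
A^2B = [[-36], [-21], [7]]
Controllability matrix C = [B  AB  A^2B] = [[-2, 8, -36], [-3, 3, -21], [-1, 17, 7]]
det(C) = (-2)·(3·7 - (-21)·17) - 8·((-3)·7 - (-21)·(-1)) + (-36)·((-3)·17 - 3·(-1)) = (-2)·378 - 8·(-42) + (-36)·(-48) = 1308 ≠ 0, so rank(C) = 3.
rank(C) = 3 = n, so the pair (A, B) is completely controllable.

3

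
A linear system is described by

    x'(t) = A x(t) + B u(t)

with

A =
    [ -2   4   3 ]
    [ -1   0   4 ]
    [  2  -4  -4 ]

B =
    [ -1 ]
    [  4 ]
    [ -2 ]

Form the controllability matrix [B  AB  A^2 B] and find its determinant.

AB = [[12], [-7], [-10]]
A^2B = [[-82], [-52], [92]]
Controllability matrix C = [B  AB  A^2B] = [[-1, 12, -82], [4, -7, -52], [-2, -10, 92]]
Expanding along the first row, det(C) = (-1)·((-7)·92 - (-52)·(-10)) - 12·(4·92 - (-52)·(-2)) + (-82)·(4·(-10) - (-7)·(-2)) = (-1)·(-1164) - 12·264 + (-82)·(-54) = 2424
Since det(C) ≠ 0, rank(C) = 3 and the system is completely controllable.

2424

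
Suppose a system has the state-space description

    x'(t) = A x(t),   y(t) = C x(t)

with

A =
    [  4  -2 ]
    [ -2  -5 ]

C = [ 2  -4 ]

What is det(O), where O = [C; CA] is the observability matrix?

CA = [[16, 16]]
Observability matrix O = [C; CA] = [[2, -4], [16, 16]]
det(O) = 2·16 - (-4)·16 = 32 - (-64) = 96
Since det(O) ≠ 0, rank(O) = 2 and the system is completely observable.

96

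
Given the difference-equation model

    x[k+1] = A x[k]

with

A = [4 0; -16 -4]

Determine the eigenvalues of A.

-4, 4

det(zI - A) = z^2 - (tr A)z + det A, with tr A = 4 + (-4) = 0 and det A = 4·(-4) - 0·(-16) = -16 - 0 = -16.
So p(z) = det(zI - A) = z^2 - 16.
Factor z^2 - 16: two numbers with sum 0 and product -16 are 4 and -4, so z^2 - 16 = (z - 4)(z + 4).
Hence p(z) = (z - 4) (z + 4), with roots -4, 4.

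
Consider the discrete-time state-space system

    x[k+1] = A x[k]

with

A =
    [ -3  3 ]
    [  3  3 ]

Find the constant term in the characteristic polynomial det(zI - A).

-18

For a 2×2 matrix, det(zI - A) = z^2 - (tr A)z + det A.
tr A = 0, det A = -18.
So p(z) = z^2 - 18.
The constant term is -18.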